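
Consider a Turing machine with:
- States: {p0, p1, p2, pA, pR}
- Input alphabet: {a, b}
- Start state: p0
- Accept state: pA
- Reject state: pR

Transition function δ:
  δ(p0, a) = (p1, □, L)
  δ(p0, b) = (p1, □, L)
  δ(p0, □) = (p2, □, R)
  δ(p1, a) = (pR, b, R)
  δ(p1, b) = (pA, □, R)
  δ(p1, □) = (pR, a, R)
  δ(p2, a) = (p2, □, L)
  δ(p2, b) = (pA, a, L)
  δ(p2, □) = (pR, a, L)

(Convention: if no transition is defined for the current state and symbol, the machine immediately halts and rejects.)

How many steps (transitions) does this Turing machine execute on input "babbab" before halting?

Execution trace:
Initial: [p0]babbab
Step 1: δ(p0, b) = (p1, □, L) → [p1]□□abbab
Step 2: δ(p1, □) = (pR, a, R) → a[pR]□abbab

The machine reaches the reject state pR and halts.

The machine executed 2 steps before halting.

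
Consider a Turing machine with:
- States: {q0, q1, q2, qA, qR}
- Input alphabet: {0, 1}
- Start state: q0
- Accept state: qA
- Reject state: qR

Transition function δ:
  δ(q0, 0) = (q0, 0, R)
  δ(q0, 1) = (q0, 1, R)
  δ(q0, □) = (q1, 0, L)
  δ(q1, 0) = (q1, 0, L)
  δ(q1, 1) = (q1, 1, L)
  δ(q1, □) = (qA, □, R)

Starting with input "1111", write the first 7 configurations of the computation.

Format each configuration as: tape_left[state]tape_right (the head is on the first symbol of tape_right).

Transitions applied:
Step 1: δ(q0, 1) = (q0, 1, R)
Step 2: δ(q0, 1) = (q0, 1, R)
Step 3: δ(q0, 1) = (q0, 1, R)
Step 4: δ(q0, 1) = (q0, 1, R)
Step 5: δ(q0, □) = (q1, 0, L)
Step 6: δ(q1, 1) = (q1, 1, L)

The first 7 configurations are:
[q0]1111 ⊢ 1[q0]111 ⊢ 11[q0]11 ⊢ 111[q0]1 ⊢ 1111[q0]□ ⊢ 111[q1]10 ⊢ 11[q1]110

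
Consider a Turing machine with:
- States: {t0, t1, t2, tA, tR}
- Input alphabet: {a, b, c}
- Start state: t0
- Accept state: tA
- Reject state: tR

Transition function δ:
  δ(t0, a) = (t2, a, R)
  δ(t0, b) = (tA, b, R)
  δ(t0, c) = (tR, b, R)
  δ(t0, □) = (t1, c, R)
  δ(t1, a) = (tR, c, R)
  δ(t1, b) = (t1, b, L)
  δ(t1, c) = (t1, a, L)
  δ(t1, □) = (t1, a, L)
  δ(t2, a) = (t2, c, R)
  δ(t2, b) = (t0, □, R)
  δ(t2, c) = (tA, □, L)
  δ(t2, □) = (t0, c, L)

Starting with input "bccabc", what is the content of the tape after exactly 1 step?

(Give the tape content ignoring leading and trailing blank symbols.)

Execution trace:
Initial: [t0]bccabc
Step 1: δ(t0, b) = (tA, b, R) → b[tA]ccabc

The machine reaches the accept state tA and halts.

After 1 step, the tape (ignoring leading/trailing blanks) is: bccabc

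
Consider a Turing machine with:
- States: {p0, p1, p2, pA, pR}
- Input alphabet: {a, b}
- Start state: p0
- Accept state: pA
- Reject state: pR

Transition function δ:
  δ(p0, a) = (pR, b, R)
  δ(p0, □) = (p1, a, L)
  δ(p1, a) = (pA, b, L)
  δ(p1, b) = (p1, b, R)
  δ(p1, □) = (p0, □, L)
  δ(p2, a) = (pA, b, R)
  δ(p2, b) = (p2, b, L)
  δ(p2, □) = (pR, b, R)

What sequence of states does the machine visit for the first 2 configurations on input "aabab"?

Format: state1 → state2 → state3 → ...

Execution trace:
Initial: [p0]aabab
Step 1: δ(p0, a) = (pR, b, R) → b[pR]abab

The machine reaches the reject state pR and halts.

State sequence: p0 → pR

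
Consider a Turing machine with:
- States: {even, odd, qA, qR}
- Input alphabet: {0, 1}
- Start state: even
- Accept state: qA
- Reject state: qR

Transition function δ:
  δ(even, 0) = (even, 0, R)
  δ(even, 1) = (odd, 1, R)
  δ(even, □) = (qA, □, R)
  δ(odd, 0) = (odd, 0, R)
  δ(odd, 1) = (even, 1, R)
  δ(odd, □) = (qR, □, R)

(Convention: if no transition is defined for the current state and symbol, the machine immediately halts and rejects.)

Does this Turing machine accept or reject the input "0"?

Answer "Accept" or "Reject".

Execution trace:
Initial: [even]0
Step 1: δ(even, 0) = (even, 0, R) → 0[even]□
Step 2: δ(even, □) = (qA, □, R) → 0□[qA]□

The machine reaches the accept state qA and halts.

Answer: Accept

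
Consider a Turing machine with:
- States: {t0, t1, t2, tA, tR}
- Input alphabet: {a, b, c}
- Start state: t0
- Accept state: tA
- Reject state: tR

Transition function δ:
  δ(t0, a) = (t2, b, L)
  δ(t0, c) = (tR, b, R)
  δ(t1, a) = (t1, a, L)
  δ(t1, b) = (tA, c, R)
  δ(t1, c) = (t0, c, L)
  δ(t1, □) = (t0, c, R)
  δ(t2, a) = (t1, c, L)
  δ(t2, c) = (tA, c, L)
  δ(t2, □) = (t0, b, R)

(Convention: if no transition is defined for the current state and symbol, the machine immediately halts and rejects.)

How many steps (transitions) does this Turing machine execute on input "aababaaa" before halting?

Execution trace:
Initial: [t0]aababaaa
Step 1: δ(t0, a) = (t2, b, L) → [t2]□bababaaa
Step 2: δ(t2, □) = (t0, b, R) → b[t0]bababaaa

No transition is defined for δ(t0, b). By convention the machine halts and rejects.

The machine executed 2 steps before halting.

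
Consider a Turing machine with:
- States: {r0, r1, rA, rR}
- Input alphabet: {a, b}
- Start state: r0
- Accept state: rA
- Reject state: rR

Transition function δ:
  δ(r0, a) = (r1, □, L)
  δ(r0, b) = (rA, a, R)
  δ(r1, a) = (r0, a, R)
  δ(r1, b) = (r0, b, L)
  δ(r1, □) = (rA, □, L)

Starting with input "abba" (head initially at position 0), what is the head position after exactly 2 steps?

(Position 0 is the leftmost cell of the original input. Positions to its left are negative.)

Execution trace (head position shown):
Step 0: [r0]abba  (head at position 0)
Step 1: move left → [r1]□□bba  (head at position -1)
Step 2: move left → [rA]□□□bba  (head at position -2)

After 2 steps, the head is at position -2.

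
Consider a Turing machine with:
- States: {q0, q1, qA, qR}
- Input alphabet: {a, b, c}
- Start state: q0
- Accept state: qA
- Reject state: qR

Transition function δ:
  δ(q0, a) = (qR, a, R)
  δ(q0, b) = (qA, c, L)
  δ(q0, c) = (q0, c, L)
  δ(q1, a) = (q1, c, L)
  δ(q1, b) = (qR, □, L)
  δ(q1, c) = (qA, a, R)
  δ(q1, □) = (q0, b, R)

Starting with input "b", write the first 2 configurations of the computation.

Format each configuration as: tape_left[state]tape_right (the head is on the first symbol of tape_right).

Transitions applied:
Step 1: δ(q0, b) = (qA, c, L)

The first 2 configurations are:
[q0]b ⊢ [qA]□c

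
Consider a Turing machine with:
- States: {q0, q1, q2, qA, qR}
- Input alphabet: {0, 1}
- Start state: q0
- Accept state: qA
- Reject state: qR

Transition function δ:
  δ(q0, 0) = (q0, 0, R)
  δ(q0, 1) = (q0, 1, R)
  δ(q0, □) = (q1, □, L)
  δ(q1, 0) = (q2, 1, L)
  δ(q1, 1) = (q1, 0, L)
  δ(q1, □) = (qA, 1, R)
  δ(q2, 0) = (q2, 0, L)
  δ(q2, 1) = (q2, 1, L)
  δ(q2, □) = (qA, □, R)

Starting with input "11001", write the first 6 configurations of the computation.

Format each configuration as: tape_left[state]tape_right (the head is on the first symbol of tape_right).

Transitions applied:
Step 1: δ(q0, 1) = (q0, 1, R)
Step 2: δ(q0, 1) = (q0, 1, R)
Step 3: δ(q0, 0) = (q0, 0, R)
Step 4: δ(q0, 0) = (q0, 0, R)
Step 5: δ(q0, 1) = (q0, 1, R)

The first 6 configurations are:
[q0]11001 ⊢ 1[q0]1001 ⊢ 11[q0]001 ⊢ 110[q0]01 ⊢ 1100[q0]1 ⊢ 11001[q0]□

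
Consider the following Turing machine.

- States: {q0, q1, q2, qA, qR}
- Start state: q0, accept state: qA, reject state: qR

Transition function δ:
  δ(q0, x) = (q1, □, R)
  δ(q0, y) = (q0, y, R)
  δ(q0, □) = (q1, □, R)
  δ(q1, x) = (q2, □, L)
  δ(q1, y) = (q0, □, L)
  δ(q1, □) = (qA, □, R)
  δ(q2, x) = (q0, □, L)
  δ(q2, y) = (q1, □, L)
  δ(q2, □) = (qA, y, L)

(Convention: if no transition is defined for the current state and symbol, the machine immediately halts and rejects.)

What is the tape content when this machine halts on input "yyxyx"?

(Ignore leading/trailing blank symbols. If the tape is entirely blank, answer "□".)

Execution trace:
Initial: [q0]yyxyx
Step 1: δ(q0, y) = (q0, y, R) → y[q0]yxyx
Step 2: δ(q0, y) = (q0, y, R) → yy[q0]xyx
Step 3: δ(q0, x) = (q1, □, R) → yy□[q1]yx
Step 4: δ(q1, y) = (q0, □, L) → yy[q0]□□x
Step 5: δ(q0, □) = (q1, □, R) → yy□[q1]□x
Step 6: δ(q1, □) = (qA, □, R) → yy□□[qA]x

The machine reaches the accept state qA and halts.

Final tape (ignoring leading/trailing blanks): yy□□x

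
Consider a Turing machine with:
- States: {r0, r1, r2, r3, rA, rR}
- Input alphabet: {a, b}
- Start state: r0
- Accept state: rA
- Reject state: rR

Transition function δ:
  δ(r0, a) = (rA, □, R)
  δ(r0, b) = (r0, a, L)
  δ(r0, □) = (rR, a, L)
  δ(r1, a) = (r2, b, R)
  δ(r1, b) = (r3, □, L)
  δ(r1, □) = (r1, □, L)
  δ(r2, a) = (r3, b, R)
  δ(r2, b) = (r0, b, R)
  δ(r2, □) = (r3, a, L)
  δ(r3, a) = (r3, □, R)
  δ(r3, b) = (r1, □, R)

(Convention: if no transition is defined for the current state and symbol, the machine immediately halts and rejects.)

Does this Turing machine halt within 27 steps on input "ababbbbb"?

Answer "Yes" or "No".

Execution trace:
Initial: [r0]ababbbbb
Step 1: δ(r0, a) = (rA, □, R) → □[rA]babbbbb

The machine reaches the accept state rA and halts.
The machine halted after 1 step (within the 27-step bound).

Answer: Yes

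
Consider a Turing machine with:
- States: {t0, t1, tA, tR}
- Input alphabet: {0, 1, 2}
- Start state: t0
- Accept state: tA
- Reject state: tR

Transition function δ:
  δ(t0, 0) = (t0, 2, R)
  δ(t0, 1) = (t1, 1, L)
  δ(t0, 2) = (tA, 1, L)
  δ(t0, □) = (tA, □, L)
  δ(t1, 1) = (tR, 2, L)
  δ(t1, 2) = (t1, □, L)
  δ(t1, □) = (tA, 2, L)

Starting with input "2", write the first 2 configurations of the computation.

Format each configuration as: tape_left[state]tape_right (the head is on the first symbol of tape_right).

Transitions applied:
Step 1: δ(t0, 2) = (tA, 1, L)

The first 2 configurations are:
[t0]2 ⊢ [tA]□1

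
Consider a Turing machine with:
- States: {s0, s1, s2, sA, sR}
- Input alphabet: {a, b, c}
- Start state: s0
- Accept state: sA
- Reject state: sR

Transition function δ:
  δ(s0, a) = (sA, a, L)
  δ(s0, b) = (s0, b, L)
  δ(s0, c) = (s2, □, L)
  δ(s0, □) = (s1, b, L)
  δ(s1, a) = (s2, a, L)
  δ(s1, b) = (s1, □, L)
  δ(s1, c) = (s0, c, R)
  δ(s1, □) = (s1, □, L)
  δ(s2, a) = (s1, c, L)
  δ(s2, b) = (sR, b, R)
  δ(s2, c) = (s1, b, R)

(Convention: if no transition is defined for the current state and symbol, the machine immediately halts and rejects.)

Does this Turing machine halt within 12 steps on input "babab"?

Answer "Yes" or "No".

Execution trace:
Initial: [s0]babab
Step 1: δ(s0, b) = (s0, b, L) → [s0]□babab
Step 2: δ(s0, □) = (s1, b, L) → [s1]□bbabab
Step 3: δ(s1, □) = (s1, □, L) → [s1]□□bbabab
Step 4: δ(s1, □) = (s1, □, L) → [s1]□□□bbabab
Step 5: δ(s1, □) = (s1, □, L) → [s1]□□□□bbabab
Step 6: δ(s1, □) = (s1, □, L) → [s1]□□□□□bbabab
Step 7: δ(s1, □) = (s1, □, L) → [s1]□□□□□□bbabab
Step 8: δ(s1, □) = (s1, □, L) → [s1]□□□□□□□bbabab
Step 9: δ(s1, □) = (s1, □, L) → [s1]□□□□□□□□bbabab
Step 10: δ(s1, □) = (s1, □, L) → [s1]□□□□□□□□□bbabab
Step 11: δ(s1, □) = (s1, □, L) → [s1]□□□□□□□□□□bbabab
Step 12: δ(s1, □) = (s1, □, L) → [s1]□□□□□□□□□□□bbabab

The machine has not reached a halting state after 12 steps.
The machine did not halt within the 12-step bound.

Answer: No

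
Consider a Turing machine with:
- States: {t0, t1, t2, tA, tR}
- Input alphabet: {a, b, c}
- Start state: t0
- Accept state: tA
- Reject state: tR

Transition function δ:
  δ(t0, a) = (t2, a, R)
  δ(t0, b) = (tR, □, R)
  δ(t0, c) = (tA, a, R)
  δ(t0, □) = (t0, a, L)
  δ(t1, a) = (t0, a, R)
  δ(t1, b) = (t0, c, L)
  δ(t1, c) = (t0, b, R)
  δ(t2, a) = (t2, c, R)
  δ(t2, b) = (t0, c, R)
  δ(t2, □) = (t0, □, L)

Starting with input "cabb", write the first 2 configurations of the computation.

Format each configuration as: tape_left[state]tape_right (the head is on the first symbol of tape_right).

Transitions applied:
Step 1: δ(t0, c) = (tA, a, R)

The first 2 configurations are:
[t0]cabb ⊢ a[tA]abb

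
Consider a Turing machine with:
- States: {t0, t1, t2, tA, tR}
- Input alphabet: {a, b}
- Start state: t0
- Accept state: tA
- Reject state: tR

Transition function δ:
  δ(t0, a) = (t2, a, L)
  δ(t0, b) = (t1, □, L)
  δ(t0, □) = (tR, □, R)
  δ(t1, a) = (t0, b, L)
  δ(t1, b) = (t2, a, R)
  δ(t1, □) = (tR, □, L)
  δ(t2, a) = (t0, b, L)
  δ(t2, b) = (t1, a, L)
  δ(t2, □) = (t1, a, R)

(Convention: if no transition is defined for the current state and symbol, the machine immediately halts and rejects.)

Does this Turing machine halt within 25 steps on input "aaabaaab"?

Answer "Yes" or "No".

Execution trace:
Initial: [t0]aaabaaab
Step 1: δ(t0, a) = (t2, a, L) → [t2]□aaabaaab
Step 2: δ(t2, □) = (t1, a, R) → a[t1]aaabaaab
Step 3: δ(t1, a) = (t0, b, L) → [t0]abaabaaab
Step 4: δ(t0, a) = (t2, a, L) → [t2]□abaabaaab
Step 5: δ(t2, □) = (t1, a, R) → a[t1]abaabaaab
Step 6: δ(t1, a) = (t0, b, L) → [t0]abbaabaaab
Step 7: δ(t0, a) = (t2, a, L) → [t2]□abbaabaaab
Step 8: δ(t2, □) = (t1, a, R) → a[t1]abbaabaaab
Step 9: δ(t1, a) = (t0, b, L) → [t0]abbbaabaaab
Step 10: δ(t0, a) = (t2, a, L) → [t2]□abbbaabaaab
Step 11: δ(t2, □) = (t1, a, R) → a[t1]abbbaabaaab
Step 12: δ(t1, a) = (t0, b, L) → [t0]abbbbaabaaab
Step 13: δ(t0, a) = (t2, a, L) → [t2]□abbbbaabaaab
Step 14: δ(t2, □) = (t1, a, R) → a[t1]abbbbaabaaab
Step 15: δ(t1, a) = (t0, b, L) → [t0]abbbbbaabaaab
Step 16: δ(t0, a) = (t2, a, L) → [t2]□abbbbbaabaaab
Step 17: δ(t2, □) = (t1, a, R) → a[t1]abbbbbaabaaab
Step 18: δ(t1, a) = (t0, b, L) → [t0]abbbbbbaabaaab
Step 19: δ(t0, a) = (t2, a, L) → [t2]□abbbbbbaabaaab
Step 20: δ(t2, □) = (t1, a, R) → a[t1]abbbbbbaabaaab
Step 21: δ(t1, a) = (t0, b, L) → [t0]abbbbbbbaabaaab
Step 22: δ(t0, a) = (t2, a, L) → [t2]□abbbbbbbaabaaab
Step 23: δ(t2, □) = (t1, a, R) → a[t1]abbbbbbbaabaaab
Step 24: δ(t1, a) = (t0, b, L) → [t0]abbbbbbbbaabaaab
Step 25: δ(t0, a) = (t2, a, L) → [t2]□abbbbbbbbaabaaab

The machine has not reached a halting state after 25 steps.
The machine did not halt within the 25-step bound.

Answer: No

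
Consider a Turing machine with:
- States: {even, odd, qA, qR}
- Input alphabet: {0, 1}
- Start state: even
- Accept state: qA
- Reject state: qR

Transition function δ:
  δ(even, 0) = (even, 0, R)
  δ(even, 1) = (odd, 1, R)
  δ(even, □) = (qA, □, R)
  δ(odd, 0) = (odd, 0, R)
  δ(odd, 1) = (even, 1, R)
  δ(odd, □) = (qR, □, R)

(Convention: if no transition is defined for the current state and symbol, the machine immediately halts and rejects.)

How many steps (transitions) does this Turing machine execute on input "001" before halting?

Execution trace:
Initial: [even]001
Step 1: δ(even, 0) = (even, 0, R) → 0[even]01
Step 2: δ(even, 0) = (even, 0, R) → 00[even]1
Step 3: δ(even, 1) = (odd, 1, R) → 001[odd]□
Step 4: δ(odd, □) = (qR, □, R) → 001□[qR]□

The machine reaches the reject state qR and halts.

The machine executed 4 steps before halting.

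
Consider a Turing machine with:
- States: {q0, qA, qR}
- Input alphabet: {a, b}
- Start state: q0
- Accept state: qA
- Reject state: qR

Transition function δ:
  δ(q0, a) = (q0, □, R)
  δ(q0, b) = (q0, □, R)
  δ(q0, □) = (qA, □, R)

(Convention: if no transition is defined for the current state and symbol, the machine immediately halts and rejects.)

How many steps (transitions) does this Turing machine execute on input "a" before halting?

Execution trace:
Initial: [q0]a
Step 1: δ(q0, a) = (q0, □, R) → □[q0]□
Step 2: δ(q0, □) = (qA, □, R) → □□[qA]□

The machine reaches the accept state qA and halts.

The machine executed 2 steps before halting.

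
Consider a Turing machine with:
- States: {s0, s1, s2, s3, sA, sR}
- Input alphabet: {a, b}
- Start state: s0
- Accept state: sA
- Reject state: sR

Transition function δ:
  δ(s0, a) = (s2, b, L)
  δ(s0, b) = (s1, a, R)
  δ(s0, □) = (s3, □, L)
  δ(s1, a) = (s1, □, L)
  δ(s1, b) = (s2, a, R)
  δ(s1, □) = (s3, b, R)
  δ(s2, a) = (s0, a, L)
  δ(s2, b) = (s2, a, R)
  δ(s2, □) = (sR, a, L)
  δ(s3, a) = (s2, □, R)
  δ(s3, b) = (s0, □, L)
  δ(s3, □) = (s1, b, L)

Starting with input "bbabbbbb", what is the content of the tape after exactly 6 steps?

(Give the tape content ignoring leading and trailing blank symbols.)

Execution trace:
Initial: [s0]bbabbbbb
Step 1: δ(s0, b) = (s1, a, R) → a[s1]babbbbb
Step 2: δ(s1, b) = (s2, a, R) → aa[s2]abbbbb
Step 3: δ(s2, a) = (s0, a, L) → a[s0]aabbbbb
Step 4: δ(s0, a) = (s2, b, L) → [s2]ababbbbb
Step 5: δ(s2, a) = (s0, a, L) → [s0]□ababbbbb
Step 6: δ(s0, □) = (s3, □, L) → [s3]□□ababbbbb

After 6 steps, the tape (ignoring leading/trailing blanks) is: ababbbbb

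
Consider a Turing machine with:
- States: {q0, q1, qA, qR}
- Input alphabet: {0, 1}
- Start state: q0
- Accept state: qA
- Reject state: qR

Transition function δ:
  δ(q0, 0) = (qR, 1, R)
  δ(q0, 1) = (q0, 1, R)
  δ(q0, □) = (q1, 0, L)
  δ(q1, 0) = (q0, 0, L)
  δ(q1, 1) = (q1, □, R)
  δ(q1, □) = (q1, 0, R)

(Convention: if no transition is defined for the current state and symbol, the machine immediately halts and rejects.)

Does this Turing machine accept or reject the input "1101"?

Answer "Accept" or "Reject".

Execution trace:
Initial: [q0]1101
Step 1: δ(q0, 1) = (q0, 1, R) → 1[q0]101
Step 2: δ(q0, 1) = (q0, 1, R) → 11[q0]01
Step 3: δ(q0, 0) = (qR, 1, R) → 111[qR]1

The machine reaches the reject state qR and halts.

Answer: Reject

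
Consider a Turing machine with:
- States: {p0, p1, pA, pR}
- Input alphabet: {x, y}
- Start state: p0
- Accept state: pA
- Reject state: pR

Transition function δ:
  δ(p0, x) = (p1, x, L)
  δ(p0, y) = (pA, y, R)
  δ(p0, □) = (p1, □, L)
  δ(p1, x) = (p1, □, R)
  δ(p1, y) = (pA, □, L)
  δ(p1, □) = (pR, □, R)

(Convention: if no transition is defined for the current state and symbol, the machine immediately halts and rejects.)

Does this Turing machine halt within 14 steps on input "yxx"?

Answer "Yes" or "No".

Execution trace:
Initial: [p0]yxx
Step 1: δ(p0, y) = (pA, y, R) → y[pA]xx

The machine reaches the accept state pA and halts.
The machine halted after 1 step (within the 14-step bound).

Answer: Yes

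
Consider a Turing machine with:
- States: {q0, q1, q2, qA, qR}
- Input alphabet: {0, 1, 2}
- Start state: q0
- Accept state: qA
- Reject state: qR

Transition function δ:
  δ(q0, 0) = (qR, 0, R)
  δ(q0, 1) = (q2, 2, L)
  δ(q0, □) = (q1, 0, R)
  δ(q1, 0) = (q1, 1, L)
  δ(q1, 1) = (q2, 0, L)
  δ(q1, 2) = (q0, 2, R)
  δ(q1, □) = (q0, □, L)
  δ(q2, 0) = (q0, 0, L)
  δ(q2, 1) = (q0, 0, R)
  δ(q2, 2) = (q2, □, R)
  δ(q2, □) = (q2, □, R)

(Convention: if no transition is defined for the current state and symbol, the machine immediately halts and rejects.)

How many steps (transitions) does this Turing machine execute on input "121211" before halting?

Execution trace:
Initial: [q0]121211
Step 1: δ(q0, 1) = (q2, 2, L) → [q2]□221211
Step 2: δ(q2, □) = (q2, □, R) → □[q2]221211
Step 3: δ(q2, 2) = (q2, □, R) → □□[q2]21211
Step 4: δ(q2, 2) = (q2, □, R) → □□□[q2]1211
Step 5: δ(q2, 1) = (q0, 0, R) → □□□0[q0]211

No transition is defined for δ(q0, 2). By convention the machine halts and rejects.

The machine executed 5 steps before halting.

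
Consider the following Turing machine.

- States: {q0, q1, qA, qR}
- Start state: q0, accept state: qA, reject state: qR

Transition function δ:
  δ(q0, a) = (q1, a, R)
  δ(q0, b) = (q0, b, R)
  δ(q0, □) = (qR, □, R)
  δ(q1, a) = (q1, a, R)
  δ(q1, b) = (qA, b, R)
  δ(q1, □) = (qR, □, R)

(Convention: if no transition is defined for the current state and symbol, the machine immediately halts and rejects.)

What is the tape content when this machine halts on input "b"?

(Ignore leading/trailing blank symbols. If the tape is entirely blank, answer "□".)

Execution trace:
Initial: [q0]b
Step 1: δ(q0, b) = (q0, b, R) → b[q0]□
Step 2: δ(q0, □) = (qR, □, R) → b□[qR]□

The machine reaches the reject state qR and halts.

Final tape (ignoring leading/trailing blanks): b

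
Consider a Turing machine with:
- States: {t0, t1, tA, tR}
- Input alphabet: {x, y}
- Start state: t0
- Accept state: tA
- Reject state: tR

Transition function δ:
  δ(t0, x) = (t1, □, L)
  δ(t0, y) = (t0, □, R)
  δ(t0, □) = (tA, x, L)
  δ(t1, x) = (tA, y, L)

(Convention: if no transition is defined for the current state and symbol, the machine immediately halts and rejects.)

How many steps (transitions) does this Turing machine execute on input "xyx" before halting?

Execution trace:
Initial: [t0]xyx
Step 1: δ(t0, x) = (t1, □, L) → [t1]□□yx

No transition is defined for δ(t1, □). By convention the machine halts and rejects.

The machine executed 1 step before halting.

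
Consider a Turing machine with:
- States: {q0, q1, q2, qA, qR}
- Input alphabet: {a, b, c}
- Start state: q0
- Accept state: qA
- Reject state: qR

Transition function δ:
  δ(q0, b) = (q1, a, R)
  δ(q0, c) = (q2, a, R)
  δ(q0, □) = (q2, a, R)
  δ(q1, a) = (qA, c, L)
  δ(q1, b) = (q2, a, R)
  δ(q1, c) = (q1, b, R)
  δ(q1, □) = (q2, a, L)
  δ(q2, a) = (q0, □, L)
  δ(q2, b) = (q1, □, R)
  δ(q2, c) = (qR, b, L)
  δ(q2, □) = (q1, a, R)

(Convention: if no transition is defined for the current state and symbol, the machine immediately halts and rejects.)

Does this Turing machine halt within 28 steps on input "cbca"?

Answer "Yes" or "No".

Execution trace:
Initial: [q0]cbca
Step 1: δ(q0, c) = (q2, a, R) → a[q2]bca
Step 2: δ(q2, b) = (q1, □, R) → a□[q1]ca
Step 3: δ(q1, c) = (q1, b, R) → a□b[q1]a
Step 4: δ(q1, a) = (qA, c, L) → a□[qA]bc

The machine reaches the accept state qA and halts.
The machine halted after 4 steps (within the 28-step bound).

Answer: Yes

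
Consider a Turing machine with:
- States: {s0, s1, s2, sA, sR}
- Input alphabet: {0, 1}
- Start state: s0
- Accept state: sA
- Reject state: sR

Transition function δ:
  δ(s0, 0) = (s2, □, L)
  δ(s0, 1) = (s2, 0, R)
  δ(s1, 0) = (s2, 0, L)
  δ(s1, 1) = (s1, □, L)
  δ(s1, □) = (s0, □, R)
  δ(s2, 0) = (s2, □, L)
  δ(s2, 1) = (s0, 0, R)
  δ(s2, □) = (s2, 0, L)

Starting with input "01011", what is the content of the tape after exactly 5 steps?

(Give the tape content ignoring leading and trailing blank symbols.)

Execution trace:
Initial: [s0]01011
Step 1: δ(s0, 0) = (s2, □, L) → [s2]□□1011
Step 2: δ(s2, □) = (s2, 0, L) → [s2]□0□1011
Step 3: δ(s2, □) = (s2, 0, L) → [s2]□00□1011
Step 4: δ(s2, □) = (s2, 0, L) → [s2]□000□1011
Step 5: δ(s2, □) = (s2, 0, L) → [s2]□0000□1011

After 5 steps, the tape (ignoring leading/trailing blanks) is: 0000□1011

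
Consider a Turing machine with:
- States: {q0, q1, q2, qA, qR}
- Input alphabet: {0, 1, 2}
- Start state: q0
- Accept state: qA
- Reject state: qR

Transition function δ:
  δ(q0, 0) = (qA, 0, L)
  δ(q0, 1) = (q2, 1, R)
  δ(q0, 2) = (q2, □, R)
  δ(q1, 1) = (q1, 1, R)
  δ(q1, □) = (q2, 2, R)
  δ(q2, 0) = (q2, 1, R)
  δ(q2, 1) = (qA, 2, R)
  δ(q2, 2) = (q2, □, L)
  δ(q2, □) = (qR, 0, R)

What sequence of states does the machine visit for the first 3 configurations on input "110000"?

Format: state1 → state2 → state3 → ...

Execution trace:
Initial: [q0]110000
Step 1: δ(q0, 1) = (q2, 1, R) → 1[q2]10000
Step 2: δ(q2, 1) = (qA, 2, R) → 12[qA]0000

The machine reaches the accept state qA and halts.

State sequence: q0 → q2 → qA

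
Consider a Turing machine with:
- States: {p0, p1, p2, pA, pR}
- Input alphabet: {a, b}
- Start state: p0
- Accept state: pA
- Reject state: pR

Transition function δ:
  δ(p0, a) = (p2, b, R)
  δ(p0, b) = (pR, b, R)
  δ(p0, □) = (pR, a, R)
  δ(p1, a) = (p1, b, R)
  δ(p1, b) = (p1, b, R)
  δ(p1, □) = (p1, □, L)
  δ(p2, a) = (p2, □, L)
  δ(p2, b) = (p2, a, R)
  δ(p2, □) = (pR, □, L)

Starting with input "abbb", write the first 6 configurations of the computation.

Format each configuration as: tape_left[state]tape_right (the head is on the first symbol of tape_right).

Transitions applied:
Step 1: δ(p0, a) = (p2, b, R)
Step 2: δ(p2, b) = (p2, a, R)
Step 3: δ(p2, b) = (p2, a, R)
Step 4: δ(p2, b) = (p2, a, R)
Step 5: δ(p2, □) = (pR, □, L)

The first 6 configurations are:
[p0]abbb ⊢ b[p2]bbb ⊢ ba[p2]bb ⊢ baa[p2]b ⊢ baaa[p2]□ ⊢ baa[pR]a□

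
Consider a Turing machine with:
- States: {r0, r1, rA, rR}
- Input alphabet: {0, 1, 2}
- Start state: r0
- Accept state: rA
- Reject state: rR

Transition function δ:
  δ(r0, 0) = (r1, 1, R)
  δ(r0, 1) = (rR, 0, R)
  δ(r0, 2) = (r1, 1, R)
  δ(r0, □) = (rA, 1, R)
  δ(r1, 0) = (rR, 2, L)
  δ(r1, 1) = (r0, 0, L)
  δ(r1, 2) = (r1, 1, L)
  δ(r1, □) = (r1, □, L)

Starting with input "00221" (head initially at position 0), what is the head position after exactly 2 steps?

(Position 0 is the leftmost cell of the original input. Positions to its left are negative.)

Execution trace (head position shown):
Step 0: [r0]00221  (head at position 0)
Step 1: move right → 1[r1]0221  (head at position 1)
Step 2: move left → [rR]12221  (head at position 0)

After 2 steps, the head is at position 0.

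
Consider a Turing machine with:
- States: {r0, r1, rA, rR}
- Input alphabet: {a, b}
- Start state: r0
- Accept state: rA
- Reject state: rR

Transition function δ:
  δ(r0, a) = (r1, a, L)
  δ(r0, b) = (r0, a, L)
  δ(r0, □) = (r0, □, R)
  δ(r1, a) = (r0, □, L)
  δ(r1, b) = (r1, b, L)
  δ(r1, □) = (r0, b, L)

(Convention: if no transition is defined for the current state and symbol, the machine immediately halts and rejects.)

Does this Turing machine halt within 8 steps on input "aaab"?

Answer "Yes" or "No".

Execution trace:
Initial: [r0]aaab
Step 1: δ(r0, a) = (r1, a, L) → [r1]□aaab
Step 2: δ(r1, □) = (r0, b, L) → [r0]□baaab
Step 3: δ(r0, □) = (r0, □, R) → □[r0]baaab
Step 4: δ(r0, b) = (r0, a, L) → [r0]□aaaab
Step 5: δ(r0, □) = (r0, □, R) → □[r0]aaaab
Step 6: δ(r0, a) = (r1, a, L) → [r1]□aaaab
Step 7: δ(r1, □) = (r0, b, L) → [r0]□baaaab
Step 8: δ(r0, □) = (r0, □, R) → □[r0]baaaab

The machine has not reached a halting state after 8 steps.
The machine did not halt within the 8-step bound.

Answer: No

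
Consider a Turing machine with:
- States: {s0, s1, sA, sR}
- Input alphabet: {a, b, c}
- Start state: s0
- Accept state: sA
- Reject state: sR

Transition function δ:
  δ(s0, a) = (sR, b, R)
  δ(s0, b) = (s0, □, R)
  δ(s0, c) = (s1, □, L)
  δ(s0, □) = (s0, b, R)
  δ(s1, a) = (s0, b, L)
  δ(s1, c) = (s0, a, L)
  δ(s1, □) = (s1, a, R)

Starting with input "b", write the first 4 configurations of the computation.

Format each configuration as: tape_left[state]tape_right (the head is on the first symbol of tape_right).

Transitions applied:
Step 1: δ(s0, b) = (s0, □, R)
Step 2: δ(s0, □) = (s0, b, R)
Step 3: δ(s0, □) = (s0, b, R)

The first 4 configurations are:
[s0]b ⊢ □[s0]□ ⊢ □b[s0]□ ⊢ □bb[s0]□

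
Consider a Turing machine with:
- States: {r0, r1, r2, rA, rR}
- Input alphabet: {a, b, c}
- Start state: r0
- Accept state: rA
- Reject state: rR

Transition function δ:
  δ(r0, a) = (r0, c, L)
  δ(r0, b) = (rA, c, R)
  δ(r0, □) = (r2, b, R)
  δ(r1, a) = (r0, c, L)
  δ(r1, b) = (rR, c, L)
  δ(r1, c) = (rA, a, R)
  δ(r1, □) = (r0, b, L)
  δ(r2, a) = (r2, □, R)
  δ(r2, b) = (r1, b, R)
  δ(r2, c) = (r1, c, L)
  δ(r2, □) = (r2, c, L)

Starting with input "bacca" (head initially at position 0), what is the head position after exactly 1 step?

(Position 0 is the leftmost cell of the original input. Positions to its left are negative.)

Execution trace (head position shown):
Step 0: [r0]bacca  (head at position 0)
Step 1: move right → c[rA]acca  (head at position 1)

After 1 step, the head is at position 1.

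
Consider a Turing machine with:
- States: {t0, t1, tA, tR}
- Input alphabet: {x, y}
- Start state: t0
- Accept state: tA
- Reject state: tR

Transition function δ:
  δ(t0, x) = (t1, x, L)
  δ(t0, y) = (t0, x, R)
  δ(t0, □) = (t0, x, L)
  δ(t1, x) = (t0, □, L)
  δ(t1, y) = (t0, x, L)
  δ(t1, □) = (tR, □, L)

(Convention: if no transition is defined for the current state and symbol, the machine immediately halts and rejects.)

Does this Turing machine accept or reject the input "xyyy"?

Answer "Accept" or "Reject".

Execution trace:
Initial: [t0]xyyy
Step 1: δ(t0, x) = (t1, x, L) → [t1]□xyyy
Step 2: δ(t1, □) = (tR, □, L) → [tR]□□xyyy

The machine reaches the reject state tR and halts.

Answer: Reject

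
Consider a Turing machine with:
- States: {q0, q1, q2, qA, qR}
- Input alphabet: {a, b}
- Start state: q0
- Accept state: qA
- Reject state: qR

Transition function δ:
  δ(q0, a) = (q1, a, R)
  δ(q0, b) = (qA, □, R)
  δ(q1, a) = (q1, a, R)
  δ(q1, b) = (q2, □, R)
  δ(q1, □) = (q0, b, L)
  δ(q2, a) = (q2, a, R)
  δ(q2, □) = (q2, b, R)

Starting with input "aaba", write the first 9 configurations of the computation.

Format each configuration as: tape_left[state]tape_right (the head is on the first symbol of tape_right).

Transitions applied:
Step 1: δ(q0, a) = (q1, a, R)
Step 2: δ(q1, a) = (q1, a, R)
Step 3: δ(q1, b) = (q2, □, R)
Step 4: δ(q2, a) = (q2, a, R)
Step 5: δ(q2, □) = (q2, b, R)
Step 6: δ(q2, □) = (q2, b, R)
Step 7: δ(q2, □) = (q2, b, R)
Step 8: δ(q2, □) = (q2, b, R)

The first 9 configurations are:
[q0]aaba ⊢ a[q1]aba ⊢ aa[q1]ba ⊢ aa□[q2]a ⊢ aa□a[q2]□ ⊢ aa□ab[q2]□ ⊢ aa□abb[q2]□ ⊢ aa□abbb[q2]□ ⊢ aa□abbbb[q2]□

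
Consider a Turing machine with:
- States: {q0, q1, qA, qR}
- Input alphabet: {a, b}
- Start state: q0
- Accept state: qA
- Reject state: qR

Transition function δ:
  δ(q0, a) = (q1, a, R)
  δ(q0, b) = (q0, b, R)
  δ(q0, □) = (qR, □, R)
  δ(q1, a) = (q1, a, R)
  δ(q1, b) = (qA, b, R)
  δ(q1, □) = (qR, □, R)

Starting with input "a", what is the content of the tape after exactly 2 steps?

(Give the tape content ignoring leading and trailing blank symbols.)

Execution trace:
Initial: [q0]a
Step 1: δ(q0, a) = (q1, a, R) → a[q1]□
Step 2: δ(q1, □) = (qR, □, R) → a□[qR]□

The machine reaches the reject state qR and halts.

After 2 steps, the tape (ignoring leading/trailing blanks) is: a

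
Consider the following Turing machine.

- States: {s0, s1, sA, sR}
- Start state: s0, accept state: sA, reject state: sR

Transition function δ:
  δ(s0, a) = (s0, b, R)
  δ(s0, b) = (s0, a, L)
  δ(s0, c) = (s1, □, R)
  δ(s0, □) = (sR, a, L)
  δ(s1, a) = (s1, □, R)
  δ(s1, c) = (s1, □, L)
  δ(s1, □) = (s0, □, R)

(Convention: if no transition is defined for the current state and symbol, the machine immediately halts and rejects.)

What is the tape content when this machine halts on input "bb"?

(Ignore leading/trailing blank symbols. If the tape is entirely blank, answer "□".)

Execution trace:
Initial: [s0]bb
Step 1: δ(s0, b) = (s0, a, L) → [s0]□ab
Step 2: δ(s0, □) = (sR, a, L) → [sR]□aab

The machine reaches the reject state sR and halts.

Final tape (ignoring leading/trailing blanks): aab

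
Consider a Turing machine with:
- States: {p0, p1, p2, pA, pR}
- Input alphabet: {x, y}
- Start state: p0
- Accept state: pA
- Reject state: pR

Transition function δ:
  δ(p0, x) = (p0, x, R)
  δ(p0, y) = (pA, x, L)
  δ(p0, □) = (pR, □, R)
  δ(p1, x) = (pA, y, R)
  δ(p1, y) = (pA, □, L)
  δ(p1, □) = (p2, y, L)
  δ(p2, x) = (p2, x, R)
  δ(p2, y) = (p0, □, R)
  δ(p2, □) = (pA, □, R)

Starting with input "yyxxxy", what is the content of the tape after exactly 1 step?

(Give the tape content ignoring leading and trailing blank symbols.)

Execution trace:
Initial: [p0]yyxxxy
Step 1: δ(p0, y) = (pA, x, L) → [pA]□xyxxxy

The machine reaches the accept state pA and halts.

After 1 step, the tape (ignoring leading/trailing blanks) is: xyxxxy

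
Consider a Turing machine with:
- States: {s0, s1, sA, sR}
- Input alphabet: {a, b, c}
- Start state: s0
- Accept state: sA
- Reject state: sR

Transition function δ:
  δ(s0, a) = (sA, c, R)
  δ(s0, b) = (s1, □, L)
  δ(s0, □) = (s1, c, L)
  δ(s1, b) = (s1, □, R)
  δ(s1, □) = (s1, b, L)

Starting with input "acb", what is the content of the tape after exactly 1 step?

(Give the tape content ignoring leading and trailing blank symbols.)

Execution trace:
Initial: [s0]acb
Step 1: δ(s0, a) = (sA, c, R) → c[sA]cb

The machine reaches the accept state sA and halts.

After 1 step, the tape (ignoring leading/trailing blanks) is: ccb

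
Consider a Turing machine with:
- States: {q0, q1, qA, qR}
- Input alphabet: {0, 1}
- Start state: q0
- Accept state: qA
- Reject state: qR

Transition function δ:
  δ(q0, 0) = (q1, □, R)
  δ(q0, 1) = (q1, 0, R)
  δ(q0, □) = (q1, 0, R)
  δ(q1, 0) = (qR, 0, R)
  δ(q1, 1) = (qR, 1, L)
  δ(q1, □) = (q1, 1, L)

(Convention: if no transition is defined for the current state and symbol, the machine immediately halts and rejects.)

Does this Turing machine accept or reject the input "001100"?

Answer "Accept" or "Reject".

Execution trace:
Initial: [q0]001100
Step 1: δ(q0, 0) = (q1, □, R) → □[q1]01100
Step 2: δ(q1, 0) = (qR, 0, R) → □0[qR]1100

The machine reaches the reject state qR and halts.

Answer: Reject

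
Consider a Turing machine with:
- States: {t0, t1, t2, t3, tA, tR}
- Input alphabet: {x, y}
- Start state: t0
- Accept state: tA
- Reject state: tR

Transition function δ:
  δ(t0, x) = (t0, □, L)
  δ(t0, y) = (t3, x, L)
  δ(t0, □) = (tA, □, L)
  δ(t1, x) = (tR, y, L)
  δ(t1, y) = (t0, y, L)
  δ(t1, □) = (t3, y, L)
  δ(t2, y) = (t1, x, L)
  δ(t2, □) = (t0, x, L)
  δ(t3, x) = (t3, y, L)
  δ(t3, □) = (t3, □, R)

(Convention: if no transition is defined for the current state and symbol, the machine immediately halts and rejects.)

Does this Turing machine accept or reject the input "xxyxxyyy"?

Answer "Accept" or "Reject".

Execution trace:
Initial: [t0]xxyxxyyy
Step 1: δ(t0, x) = (t0, □, L) → [t0]□□xyxxyyy
Step 2: δ(t0, □) = (tA, □, L) → [tA]□□□xyxxyyy

The machine reaches the accept state tA and halts.

Answer: Accept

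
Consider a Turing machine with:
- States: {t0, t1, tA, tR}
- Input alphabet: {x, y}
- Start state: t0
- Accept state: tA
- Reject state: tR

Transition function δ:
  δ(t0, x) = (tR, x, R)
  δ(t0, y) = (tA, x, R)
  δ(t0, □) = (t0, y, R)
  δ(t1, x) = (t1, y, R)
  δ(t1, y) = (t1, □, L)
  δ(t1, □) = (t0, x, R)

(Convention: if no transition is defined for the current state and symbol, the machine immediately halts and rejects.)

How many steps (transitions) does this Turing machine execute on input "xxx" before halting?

Execution trace:
Initial: [t0]xxx
Step 1: δ(t0, x) = (tR, x, R) → x[tR]xx

The machine reaches the reject state tR and halts.

The machine executed 1 step before halting.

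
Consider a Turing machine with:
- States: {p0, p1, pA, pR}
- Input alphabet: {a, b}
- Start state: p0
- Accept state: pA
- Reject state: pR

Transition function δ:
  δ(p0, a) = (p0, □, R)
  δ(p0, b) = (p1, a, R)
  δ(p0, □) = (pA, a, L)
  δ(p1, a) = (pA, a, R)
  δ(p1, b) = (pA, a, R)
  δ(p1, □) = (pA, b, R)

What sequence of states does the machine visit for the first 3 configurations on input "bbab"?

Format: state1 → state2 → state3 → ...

Execution trace:
Initial: [p0]bbab
Step 1: δ(p0, b) = (p1, a, R) → a[p1]bab
Step 2: δ(p1, b) = (pA, a, R) → aa[pA]ab

The machine reaches the accept state pA and halts.

State sequence: p0 → p1 → pA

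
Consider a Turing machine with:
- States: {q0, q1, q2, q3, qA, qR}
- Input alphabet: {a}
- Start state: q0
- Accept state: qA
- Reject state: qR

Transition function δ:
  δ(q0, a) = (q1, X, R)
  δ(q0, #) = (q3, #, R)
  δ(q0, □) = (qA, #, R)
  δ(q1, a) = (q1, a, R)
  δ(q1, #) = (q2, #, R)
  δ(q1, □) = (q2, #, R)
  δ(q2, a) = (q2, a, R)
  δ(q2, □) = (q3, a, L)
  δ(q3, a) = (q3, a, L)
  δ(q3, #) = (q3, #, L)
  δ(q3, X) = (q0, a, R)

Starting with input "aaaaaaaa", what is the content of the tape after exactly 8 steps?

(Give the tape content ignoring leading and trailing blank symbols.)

Execution trace:
Initial: [q0]aaaaaaaa
Step 1: δ(q0, a) = (q1, X, R) → X[q1]aaaaaaa
Step 2: δ(q1, a) = (q1, a, R) → Xa[q1]aaaaaa
Step 3: δ(q1, a) = (q1, a, R) → Xaa[q1]aaaaa
Step 4: δ(q1, a) = (q1, a, R) → Xaaa[q1]aaaa
Step 5: δ(q1, a) = (q1, a, R) → Xaaaa[q1]aaa
Step 6: δ(q1, a) = (q1, a, R) → Xaaaaa[q1]aa
Step 7: δ(q1, a) = (q1, a, R) → Xaaaaaa[q1]a
Step 8: δ(q1, a) = (q1, a, R) → Xaaaaaaa[q1]□

After 8 steps, the tape (ignoring leading/trailing blanks) is: Xaaaaaaa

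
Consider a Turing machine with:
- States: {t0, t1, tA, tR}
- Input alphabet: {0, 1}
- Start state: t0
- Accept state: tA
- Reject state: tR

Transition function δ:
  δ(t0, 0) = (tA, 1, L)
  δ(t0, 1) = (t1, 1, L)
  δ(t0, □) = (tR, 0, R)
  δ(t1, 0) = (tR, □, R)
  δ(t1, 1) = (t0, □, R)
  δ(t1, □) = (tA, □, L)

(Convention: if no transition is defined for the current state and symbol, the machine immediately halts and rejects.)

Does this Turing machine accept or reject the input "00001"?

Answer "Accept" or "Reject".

Execution trace:
Initial: [t0]00001
Step 1: δ(t0, 0) = (tA, 1, L) → [tA]□10001

The machine reaches the accept state tA and halts.

Answer: Accept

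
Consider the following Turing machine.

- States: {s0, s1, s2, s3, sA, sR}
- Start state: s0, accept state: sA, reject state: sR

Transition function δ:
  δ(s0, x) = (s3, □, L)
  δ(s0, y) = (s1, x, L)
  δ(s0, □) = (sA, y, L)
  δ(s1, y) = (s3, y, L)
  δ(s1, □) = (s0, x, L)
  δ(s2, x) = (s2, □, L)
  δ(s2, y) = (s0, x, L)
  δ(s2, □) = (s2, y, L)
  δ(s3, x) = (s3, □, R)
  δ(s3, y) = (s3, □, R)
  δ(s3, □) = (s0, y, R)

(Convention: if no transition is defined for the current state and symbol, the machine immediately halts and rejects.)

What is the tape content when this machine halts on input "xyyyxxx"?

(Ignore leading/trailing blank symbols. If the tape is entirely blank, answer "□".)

Execution trace:
Initial: [s0]xyyyxxx
Step 1: δ(s0, x) = (s3, □, L) → [s3]□□yyyxxx
Step 2: δ(s3, □) = (s0, y, R) → y[s0]□yyyxxx
Step 3: δ(s0, □) = (sA, y, L) → [sA]yyyyyxxx

The machine reaches the accept state sA and halts.

Final tape (ignoring leading/trailing blanks): yyyyyxxx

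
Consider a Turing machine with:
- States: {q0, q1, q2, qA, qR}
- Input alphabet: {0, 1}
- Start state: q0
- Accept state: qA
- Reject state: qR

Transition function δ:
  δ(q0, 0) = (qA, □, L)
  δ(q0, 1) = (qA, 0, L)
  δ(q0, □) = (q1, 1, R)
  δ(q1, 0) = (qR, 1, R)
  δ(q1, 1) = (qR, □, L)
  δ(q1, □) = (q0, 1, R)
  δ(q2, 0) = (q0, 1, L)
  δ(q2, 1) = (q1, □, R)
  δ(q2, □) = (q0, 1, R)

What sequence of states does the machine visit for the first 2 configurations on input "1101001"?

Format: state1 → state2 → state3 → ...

Execution trace:
Initial: [q0]1101001
Step 1: δ(q0, 1) = (qA, 0, L) → [qA]□0101001

The machine reaches the accept state qA and halts.

State sequence: q0 → qA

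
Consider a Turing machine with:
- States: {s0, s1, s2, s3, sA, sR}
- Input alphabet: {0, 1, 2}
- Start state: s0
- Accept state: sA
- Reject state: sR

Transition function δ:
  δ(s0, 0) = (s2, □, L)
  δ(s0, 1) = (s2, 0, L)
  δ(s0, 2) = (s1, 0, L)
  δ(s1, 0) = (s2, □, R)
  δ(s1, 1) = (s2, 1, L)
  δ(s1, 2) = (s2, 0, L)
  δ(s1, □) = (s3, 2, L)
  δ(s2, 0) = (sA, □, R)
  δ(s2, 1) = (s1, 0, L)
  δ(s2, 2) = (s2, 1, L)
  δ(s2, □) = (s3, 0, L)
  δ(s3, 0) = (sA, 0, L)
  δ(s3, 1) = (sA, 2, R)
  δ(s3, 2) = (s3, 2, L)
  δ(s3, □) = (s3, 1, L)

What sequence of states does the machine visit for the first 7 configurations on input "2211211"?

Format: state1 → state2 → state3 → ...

Execution trace:
Initial: [s0]2211211
Step 1: δ(s0, 2) = (s1, 0, L) → [s1]□0211211
Step 2: δ(s1, □) = (s3, 2, L) → [s3]□20211211
Step 3: δ(s3, □) = (s3, 1, L) → [s3]□120211211
Step 4: δ(s3, □) = (s3, 1, L) → [s3]□1120211211
Step 5: δ(s3, □) = (s3, 1, L) → [s3]□11120211211
Step 6: δ(s3, □) = (s3, 1, L) → [s3]□111120211211

State sequence: s0 → s1 → s3 → s3 → s3 → s3 → s3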